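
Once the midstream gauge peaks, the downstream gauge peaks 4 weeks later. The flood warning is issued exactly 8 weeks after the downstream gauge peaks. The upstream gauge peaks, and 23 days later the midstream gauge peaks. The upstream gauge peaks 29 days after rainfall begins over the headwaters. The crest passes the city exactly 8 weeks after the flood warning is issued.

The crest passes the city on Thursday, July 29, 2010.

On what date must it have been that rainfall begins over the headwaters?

The crest passes the city: Jul 29, 2010.
The flood warning is issued: Jul 29, 2010 − 8 weeks = Jun 3, 2010.
The downstream gauge peaks: Jun 3, 2010 − 8 weeks = Apr 8, 2010.
The midstream gauge peaks: Apr 8, 2010 − 4 weeks = Mar 11, 2010.
The upstream gauge peaks: Mar 11, 2010 − 23 days = Feb 16, 2010.
Rainfall begins over the headwaters: Feb 16, 2010 − 29 days = Jan 18, 2010.

Monday, January 18, 2010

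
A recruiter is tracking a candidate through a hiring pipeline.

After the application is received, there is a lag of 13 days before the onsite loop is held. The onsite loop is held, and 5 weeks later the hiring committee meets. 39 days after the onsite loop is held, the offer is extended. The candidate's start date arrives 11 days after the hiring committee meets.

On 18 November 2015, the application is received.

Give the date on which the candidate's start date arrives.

16 January 2016

The application is received: Nov 18, 2015.
The onsite loop is held: Nov 18, 2015 + 13 days = Dec 1, 2015.
The hiring committee meets: Dec 1, 2015 + 5 weeks = Jan 5, 2016.
The candidate's start date arrives: Jan 5, 2016 + 11 days = Jan 16, 2016.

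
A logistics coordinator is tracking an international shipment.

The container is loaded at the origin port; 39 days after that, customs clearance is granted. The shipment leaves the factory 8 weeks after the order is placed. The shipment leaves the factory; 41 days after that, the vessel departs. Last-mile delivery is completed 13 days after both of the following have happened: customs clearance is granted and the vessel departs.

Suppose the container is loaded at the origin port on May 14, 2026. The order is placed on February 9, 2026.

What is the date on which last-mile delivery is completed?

July 5, 2026

The container is loaded at the origin port: May 14, 2026.
Customs clearance is granted: May 14, 2026 + 39 days = Jun 22, 2026.
The order is placed: Feb 9, 2026.
The shipment leaves the factory: Feb 9, 2026 + 8 weeks = Apr 6, 2026.
The vessel departs: Apr 6, 2026 + 41 days = May 17, 2026.
Both prerequisites met — customs clearance is granted (Jun 22, 2026), the vessel departs (May 17, 2026); the later is Jun 22, 2026.
Last-mile delivery is completed: Jun 22, 2026 + 13 days = Jul 5, 2026.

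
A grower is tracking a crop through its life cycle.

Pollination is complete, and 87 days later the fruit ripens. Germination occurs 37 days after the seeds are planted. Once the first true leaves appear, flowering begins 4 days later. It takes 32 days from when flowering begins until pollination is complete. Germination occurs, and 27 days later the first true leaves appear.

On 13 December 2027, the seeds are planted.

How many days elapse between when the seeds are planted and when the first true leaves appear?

Causal path: the seeds are planted → germination occurs → the first true leaves appear.
Total delay along the path: 37 + 27 = 64 days.

64 days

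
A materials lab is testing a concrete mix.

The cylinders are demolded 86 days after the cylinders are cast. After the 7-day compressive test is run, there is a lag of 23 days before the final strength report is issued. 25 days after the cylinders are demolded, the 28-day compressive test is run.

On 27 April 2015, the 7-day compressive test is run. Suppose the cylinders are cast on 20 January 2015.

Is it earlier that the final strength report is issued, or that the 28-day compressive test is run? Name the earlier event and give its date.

The 7-day compressive test is run: Apr 27, 2015.
The final strength report is issued: Apr 27, 2015 + 23 days = May 20, 2015.
The cylinders are cast: Jan 20, 2015.
The cylinders are demolded: Jan 20, 2015 + 86 days = Apr 16, 2015.
The 28-day compressive test is run: Apr 16, 2015 + 25 days = May 11, 2015.
Comparing: the final strength report is issued on May 20, 2015 vs the 28-day compressive test is run on May 11, 2015. Earlier: the 28-day compressive test is run.

The 28-day compressive test is run — 11 May 2015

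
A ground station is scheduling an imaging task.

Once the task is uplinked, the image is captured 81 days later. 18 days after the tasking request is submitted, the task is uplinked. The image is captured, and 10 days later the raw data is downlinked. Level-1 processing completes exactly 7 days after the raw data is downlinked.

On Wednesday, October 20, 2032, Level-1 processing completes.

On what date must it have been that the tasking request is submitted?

Saturday, June 26, 2032

Level-1 processing completes: Oct 20, 2032.
The raw data is downlinked: Oct 20, 2032 − 7 days = Oct 13, 2032.
The image is captured: Oct 13, 2032 − 10 days = Oct 3, 2032.
The task is uplinked: Oct 3, 2032 − 81 days = Jul 14, 2032.
The tasking request is submitted: Jul 14, 2032 − 18 days = Jun 26, 2032.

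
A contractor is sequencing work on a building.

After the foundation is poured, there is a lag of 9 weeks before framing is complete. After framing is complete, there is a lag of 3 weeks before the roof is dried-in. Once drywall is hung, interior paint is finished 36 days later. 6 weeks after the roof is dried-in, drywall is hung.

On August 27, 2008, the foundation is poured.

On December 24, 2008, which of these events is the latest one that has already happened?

The roof is dried-in

The foundation is poured: Aug 27, 2008.
Framing is complete: Aug 27, 2008 + 9 weeks = Oct 29, 2008.
The roof is dried-in: Oct 29, 2008 + 3 weeks = Nov 19, 2008.
Drywall is hung: Nov 19, 2008 + 6 weeks = Dec 31, 2008.
Interior paint is finished: Dec 31, 2008 + 36 days = Feb 5, 2009.
Dec 24, 2008 falls between when the roof is dried-in (Nov 19, 2008) and when drywall is hung (Dec 31, 2008).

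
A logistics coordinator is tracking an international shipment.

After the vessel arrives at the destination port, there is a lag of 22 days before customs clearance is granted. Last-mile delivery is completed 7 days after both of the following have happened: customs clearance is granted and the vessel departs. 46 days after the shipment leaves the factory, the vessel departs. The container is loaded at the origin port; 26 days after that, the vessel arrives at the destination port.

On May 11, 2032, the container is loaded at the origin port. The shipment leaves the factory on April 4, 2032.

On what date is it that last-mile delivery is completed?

The container is loaded at the origin port: May 11, 2032.
The vessel arrives at the destination port: May 11, 2032 + 26 days = Jun 6, 2032.
Customs clearance is granted: Jun 6, 2032 + 22 days = Jun 28, 2032.
The shipment leaves the factory: Apr 4, 2032.
The vessel departs: Apr 4, 2032 + 46 days = May 20, 2032.
Both prerequisites met — customs clearance is granted (Jun 28, 2032), the vessel departs (May 20, 2032); the later is Jun 28, 2032.
Last-mile delivery is completed: Jun 28, 2032 + 7 days = Jul 5, 2032.

July 5, 2032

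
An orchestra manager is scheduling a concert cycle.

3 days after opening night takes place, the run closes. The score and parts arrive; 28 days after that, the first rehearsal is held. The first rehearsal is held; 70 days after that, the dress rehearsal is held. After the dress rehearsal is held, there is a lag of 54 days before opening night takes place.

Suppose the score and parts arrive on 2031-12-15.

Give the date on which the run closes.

The score and parts arrive: Dec 15, 2031.
The first rehearsal is held: Dec 15, 2031 + 28 days = Jan 12, 2032.
The dress rehearsal is held: Jan 12, 2032 + 70 days = Mar 22, 2032.
Opening night takes place: Mar 22, 2032 + 54 days = May 15, 2032.
The run closes: May 15, 2032 + 3 days = May 18, 2032.

2032-05-18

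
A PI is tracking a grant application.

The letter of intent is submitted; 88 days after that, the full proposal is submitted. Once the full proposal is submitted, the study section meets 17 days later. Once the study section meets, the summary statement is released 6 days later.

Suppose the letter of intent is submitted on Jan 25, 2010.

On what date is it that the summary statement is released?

The letter of intent is submitted: Jan 25, 2010.
The full proposal is submitted: Jan 25, 2010 + 88 days = Apr 23, 2010.
The study section meets: Apr 23, 2010 + 17 days = May 10, 2010.
The summary statement is released: May 10, 2010 + 6 days = May 16, 2010.

May 16, 2010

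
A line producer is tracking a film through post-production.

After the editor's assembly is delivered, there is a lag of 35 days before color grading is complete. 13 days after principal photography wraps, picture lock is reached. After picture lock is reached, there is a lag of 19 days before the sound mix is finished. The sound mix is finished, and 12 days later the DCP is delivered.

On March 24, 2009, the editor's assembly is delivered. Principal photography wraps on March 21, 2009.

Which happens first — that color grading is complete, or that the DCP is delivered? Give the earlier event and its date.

Color grading is complete — April 28, 2009

The editor's assembly is delivered: Mar 24, 2009.
Color grading is complete: Mar 24, 2009 + 35 days = Apr 28, 2009.
Principal photography wraps: Mar 21, 2009.
Picture lock is reached: Mar 21, 2009 + 13 days = Apr 3, 2009.
The sound mix is finished: Apr 3, 2009 + 19 days = Apr 22, 2009.
The DCP is delivered: Apr 22, 2009 + 12 days = May 4, 2009.
Comparing: color grading is complete on Apr 28, 2009 vs the DCP is delivered on May 4, 2009. Earlier: color grading is complete.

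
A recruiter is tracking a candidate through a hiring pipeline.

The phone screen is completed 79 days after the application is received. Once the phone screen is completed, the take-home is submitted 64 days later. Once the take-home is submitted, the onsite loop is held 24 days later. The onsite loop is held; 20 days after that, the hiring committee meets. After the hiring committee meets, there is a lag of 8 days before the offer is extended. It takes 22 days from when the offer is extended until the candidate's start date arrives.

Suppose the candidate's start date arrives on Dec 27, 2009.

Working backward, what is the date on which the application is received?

May 24, 2009

The candidate's start date arrives: Dec 27, 2009.
The offer is extended: Dec 27, 2009 − 22 days = Dec 5, 2009.
The hiring committee meets: Dec 5, 2009 − 8 days = Nov 27, 2009.
The onsite loop is held: Nov 27, 2009 − 20 days = Nov 7, 2009.
The take-home is submitted: Nov 7, 2009 − 24 days = Oct 14, 2009.
The phone screen is completed: Oct 14, 2009 − 64 days = Aug 11, 2009.
The application is received: Aug 11, 2009 − 79 days = May 24, 2009.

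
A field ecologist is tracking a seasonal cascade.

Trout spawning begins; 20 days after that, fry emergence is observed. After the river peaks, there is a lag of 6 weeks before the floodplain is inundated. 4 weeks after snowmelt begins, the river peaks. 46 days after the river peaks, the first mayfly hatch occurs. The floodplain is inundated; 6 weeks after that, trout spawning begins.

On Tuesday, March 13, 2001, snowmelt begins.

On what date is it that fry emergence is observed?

Snowmelt begins: Mar 13, 2001.
The river peaks: Mar 13, 2001 + 4 weeks = Apr 10, 2001.
The floodplain is inundated: Apr 10, 2001 + 6 weeks = May 22, 2001.
Trout spawning begins: May 22, 2001 + 6 weeks = Jul 3, 2001.
Fry emergence is observed: Jul 3, 2001 + 20 days = Jul 23, 2001.

Monday, July 23, 2001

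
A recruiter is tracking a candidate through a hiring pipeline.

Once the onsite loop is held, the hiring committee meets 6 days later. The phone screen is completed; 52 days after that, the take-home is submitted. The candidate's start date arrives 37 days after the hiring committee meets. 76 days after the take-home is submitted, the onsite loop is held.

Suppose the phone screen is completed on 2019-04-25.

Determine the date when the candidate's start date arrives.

2019-10-13

The phone screen is completed: Apr 25, 2019.
The take-home is submitted: Apr 25, 2019 + 52 days = Jun 16, 2019.
The onsite loop is held: Jun 16, 2019 + 76 days = Aug 31, 2019.
The hiring committee meets: Aug 31, 2019 + 6 days = Sep 6, 2019.
The candidate's start date arrives: Sep 6, 2019 + 37 days = Oct 13, 2019.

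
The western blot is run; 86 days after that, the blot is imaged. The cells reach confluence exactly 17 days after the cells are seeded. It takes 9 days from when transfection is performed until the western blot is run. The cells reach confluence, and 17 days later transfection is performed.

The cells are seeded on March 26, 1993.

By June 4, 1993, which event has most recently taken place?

The cells are seeded: Mar 26, 1993.
The cells reach confluence: Mar 26, 1993 + 17 days = Apr 12, 1993.
Transfection is performed: Apr 12, 1993 + 17 days = Apr 29, 1993.
The western blot is run: Apr 29, 1993 + 9 days = May 8, 1993.
The blot is imaged: May 8, 1993 + 86 days = Aug 2, 1993.
Jun 4, 1993 falls between when the western blot is run (May 8, 1993) and when the blot is imaged (Aug 2, 1993).

The western blot is run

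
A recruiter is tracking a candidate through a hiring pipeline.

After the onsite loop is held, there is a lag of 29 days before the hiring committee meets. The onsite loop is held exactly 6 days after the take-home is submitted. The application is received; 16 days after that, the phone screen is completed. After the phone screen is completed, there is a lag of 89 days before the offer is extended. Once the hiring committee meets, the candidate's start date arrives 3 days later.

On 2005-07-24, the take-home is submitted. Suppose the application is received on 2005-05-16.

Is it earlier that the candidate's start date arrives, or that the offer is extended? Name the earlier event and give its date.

The offer is extended — 2005-08-29

The take-home is submitted: Jul 24, 2005.
The onsite loop is held: Jul 24, 2005 + 6 days = Jul 30, 2005.
The hiring committee meets: Jul 30, 2005 + 29 days = Aug 28, 2005.
The candidate's start date arrives: Aug 28, 2005 + 3 days = Aug 31, 2005.
The application is received: May 16, 2005.
The phone screen is completed: May 16, 2005 + 16 days = Jun 1, 2005.
The offer is extended: Jun 1, 2005 + 89 days = Aug 29, 2005.
Comparing: the candidate's start date arrives on Aug 31, 2005 vs the offer is extended on Aug 29, 2005. Earlier: the offer is extended.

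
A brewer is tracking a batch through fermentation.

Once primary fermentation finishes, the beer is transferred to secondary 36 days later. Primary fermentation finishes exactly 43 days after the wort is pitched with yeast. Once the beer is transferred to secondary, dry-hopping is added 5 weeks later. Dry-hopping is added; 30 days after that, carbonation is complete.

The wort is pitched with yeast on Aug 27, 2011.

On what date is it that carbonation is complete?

The wort is pitched with yeast: Aug 27, 2011.
Primary fermentation finishes: Aug 27, 2011 + 43 days = Oct 9, 2011.
The beer is transferred to secondary: Oct 9, 2011 + 36 days = Nov 14, 2011.
Dry-hopping is added: Nov 14, 2011 + 5 weeks = Dec 19, 2011.
Carbonation is complete: Dec 19, 2011 + 30 days = Jan 18, 2012.

Jan 18, 2012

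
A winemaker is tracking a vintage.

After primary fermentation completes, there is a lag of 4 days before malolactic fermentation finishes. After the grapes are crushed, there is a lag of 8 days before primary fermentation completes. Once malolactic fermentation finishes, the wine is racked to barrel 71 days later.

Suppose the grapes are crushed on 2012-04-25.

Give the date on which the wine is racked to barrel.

2012-07-17

The grapes are crushed: Apr 25, 2012.
Primary fermentation completes: Apr 25, 2012 + 8 days = May 3, 2012.
Malolactic fermentation finishes: May 3, 2012 + 4 days = May 7, 2012.
The wine is racked to barrel: May 7, 2012 + 71 days = Jul 17, 2012.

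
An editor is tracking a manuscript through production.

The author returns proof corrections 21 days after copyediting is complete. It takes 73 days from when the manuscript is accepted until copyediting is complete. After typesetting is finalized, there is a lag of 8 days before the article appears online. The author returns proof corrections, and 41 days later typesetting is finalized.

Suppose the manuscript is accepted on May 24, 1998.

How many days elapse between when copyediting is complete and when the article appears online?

70 days

Causal path: copyediting is complete → the author returns proof corrections → typesetting is finalized → the article appears online.
Total delay along the path: 21 + 41 + 8 = 70 days.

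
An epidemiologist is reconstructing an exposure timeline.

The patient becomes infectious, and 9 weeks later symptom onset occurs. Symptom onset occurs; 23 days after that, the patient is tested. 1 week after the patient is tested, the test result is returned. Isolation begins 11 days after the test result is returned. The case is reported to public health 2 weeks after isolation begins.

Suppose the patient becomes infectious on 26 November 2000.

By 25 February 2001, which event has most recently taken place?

The patient is tested

The patient becomes infectious: Nov 26, 2000.
Symptom onset occurs: Nov 26, 2000 + 9 weeks = Jan 28, 2001.
The patient is tested: Jan 28, 2001 + 23 days = Feb 20, 2001.
The test result is returned: Feb 20, 2001 + 1 week = Feb 27, 2001.
Isolation begins: Feb 27, 2001 + 11 days = Mar 10, 2001.
The case is reported to public health: Mar 10, 2001 + 2 weeks = Mar 24, 2001.
Feb 25, 2001 falls between when the patient is tested (Feb 20, 2001) and when the test result is returned (Feb 27, 2001).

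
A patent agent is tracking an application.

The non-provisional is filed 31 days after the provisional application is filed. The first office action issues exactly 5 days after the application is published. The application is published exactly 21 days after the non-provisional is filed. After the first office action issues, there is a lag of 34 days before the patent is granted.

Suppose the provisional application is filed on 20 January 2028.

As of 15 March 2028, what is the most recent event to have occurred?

The application is published

The provisional application is filed: Jan 20, 2028.
The non-provisional is filed: Jan 20, 2028 + 31 days = Feb 20, 2028.
The application is published: Feb 20, 2028 + 21 days = Mar 12, 2028.
The first office action issues: Mar 12, 2028 + 5 days = Mar 17, 2028.
The patent is granted: Mar 17, 2028 + 34 days = Apr 20, 2028.
Mar 15, 2028 falls between when the application is published (Mar 12, 2028) and when the first office action issues (Mar 17, 2028).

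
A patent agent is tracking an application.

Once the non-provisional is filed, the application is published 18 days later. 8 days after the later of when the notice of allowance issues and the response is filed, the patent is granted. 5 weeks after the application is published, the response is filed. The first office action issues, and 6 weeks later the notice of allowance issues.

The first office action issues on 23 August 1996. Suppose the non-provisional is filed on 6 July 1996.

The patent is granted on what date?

12 October 1996

The first office action issues: Aug 23, 1996.
The notice of allowance issues: Aug 23, 1996 + 6 weeks = Oct 4, 1996.
The non-provisional is filed: Jul 6, 1996.
The application is published: Jul 6, 1996 + 18 days = Jul 24, 1996.
The response is filed: Jul 24, 1996 + 5 weeks = Aug 28, 1996.
Both prerequisites met — the notice of allowance issues (Oct 4, 1996), the response is filed (Aug 28, 1996); the later is Oct 4, 1996.
The patent is granted: Oct 4, 1996 + 8 days = Oct 12, 1996.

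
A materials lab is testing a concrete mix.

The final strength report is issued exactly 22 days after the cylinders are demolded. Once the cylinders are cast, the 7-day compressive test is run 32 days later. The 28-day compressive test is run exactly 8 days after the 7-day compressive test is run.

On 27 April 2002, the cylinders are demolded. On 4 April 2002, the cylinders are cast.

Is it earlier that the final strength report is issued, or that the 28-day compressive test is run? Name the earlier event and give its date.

The 28-day compressive test is run — 14 May 2002

The cylinders are demolded: Apr 27, 2002.
The final strength report is issued: Apr 27, 2002 + 22 days = May 19, 2002.
The cylinders are cast: Apr 4, 2002.
The 7-day compressive test is run: Apr 4, 2002 + 32 days = May 6, 2002.
The 28-day compressive test is run: May 6, 2002 + 8 days = May 14, 2002.
Comparing: the final strength report is issued on May 19, 2002 vs the 28-day compressive test is run on May 14, 2002. Earlier: the 28-day compressive test is run.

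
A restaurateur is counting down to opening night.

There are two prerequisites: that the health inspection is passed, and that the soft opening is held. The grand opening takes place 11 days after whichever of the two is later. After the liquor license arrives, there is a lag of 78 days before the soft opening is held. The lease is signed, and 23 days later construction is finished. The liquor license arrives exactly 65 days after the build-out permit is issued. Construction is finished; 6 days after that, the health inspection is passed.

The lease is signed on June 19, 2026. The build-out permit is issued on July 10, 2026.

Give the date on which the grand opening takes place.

December 11, 2026

The lease is signed: Jun 19, 2026.
Construction is finished: Jun 19, 2026 + 23 days = Jul 12, 2026.
The health inspection is passed: Jul 12, 2026 + 6 days = Jul 18, 2026.
The build-out permit is issued: Jul 10, 2026.
The liquor license arrives: Jul 10, 2026 + 65 days = Sep 13, 2026.
The soft opening is held: Sep 13, 2026 + 78 days = Nov 30, 2026.
Both prerequisites met — the health inspection is passed (Jul 18, 2026), the soft opening is held (Nov 30, 2026); the later is Nov 30, 2026.
The grand opening takes place: Nov 30, 2026 + 11 days = Dec 11, 2026.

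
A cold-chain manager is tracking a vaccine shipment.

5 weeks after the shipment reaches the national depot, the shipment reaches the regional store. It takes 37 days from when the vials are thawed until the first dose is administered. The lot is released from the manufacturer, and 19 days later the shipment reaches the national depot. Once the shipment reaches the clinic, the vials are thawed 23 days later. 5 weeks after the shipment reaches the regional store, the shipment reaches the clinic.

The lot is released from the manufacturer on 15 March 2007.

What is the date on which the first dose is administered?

11 August 2007

The lot is released from the manufacturer: Mar 15, 2007.
The shipment reaches the national depot: Mar 15, 2007 + 19 days = Apr 3, 2007.
The shipment reaches the regional store: Apr 3, 2007 + 5 weeks = May 8, 2007.
The shipment reaches the clinic: May 8, 2007 + 5 weeks = Jun 12, 2007.
The vials are thawed: Jun 12, 2007 + 23 days = Jul 5, 2007.
The first dose is administered: Jul 5, 2007 + 37 days = Aug 11, 2007.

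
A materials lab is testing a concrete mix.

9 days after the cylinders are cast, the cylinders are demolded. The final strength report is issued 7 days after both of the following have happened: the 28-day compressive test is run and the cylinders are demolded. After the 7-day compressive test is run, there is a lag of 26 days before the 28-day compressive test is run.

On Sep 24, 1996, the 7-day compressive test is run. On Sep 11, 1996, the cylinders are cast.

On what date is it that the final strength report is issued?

The 7-day compressive test is run: Sep 24, 1996.
The 28-day compressive test is run: Sep 24, 1996 + 26 days = Oct 20, 1996.
The cylinders are cast: Sep 11, 1996.
The cylinders are demolded: Sep 11, 1996 + 9 days = Sep 20, 1996.
Both prerequisites met — the 28-day compressive test is run (Oct 20, 1996), the cylinders are demolded (Sep 20, 1996); the later is Oct 20, 1996.
The final strength report is issued: Oct 20, 1996 + 7 days = Oct 27, 1996.

Oct 27, 1996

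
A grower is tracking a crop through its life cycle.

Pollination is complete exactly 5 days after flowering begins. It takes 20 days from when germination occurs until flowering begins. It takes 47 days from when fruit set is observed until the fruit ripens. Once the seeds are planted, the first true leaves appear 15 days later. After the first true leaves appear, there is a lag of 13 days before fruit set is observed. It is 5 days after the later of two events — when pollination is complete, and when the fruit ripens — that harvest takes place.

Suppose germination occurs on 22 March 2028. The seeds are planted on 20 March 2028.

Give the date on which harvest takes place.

8 June 2028

Germination occurs: Mar 22, 2028.
Flowering begins: Mar 22, 2028 + 20 days = Apr 11, 2028.
Pollination is complete: Apr 11, 2028 + 5 days = Apr 16, 2028.
The seeds are planted: Mar 20, 2028.
The first true leaves appear: Mar 20, 2028 + 15 days = Apr 4, 2028.
Fruit set is observed: Apr 4, 2028 + 13 days = Apr 17, 2028.
The fruit ripens: Apr 17, 2028 + 47 days = Jun 3, 2028.
Both prerequisites met — pollination is complete (Apr 16, 2028), the fruit ripens (Jun 3, 2028); the later is Jun 3, 2028.
Harvest takes place: Jun 3, 2028 + 5 days = Jun 8, 2028.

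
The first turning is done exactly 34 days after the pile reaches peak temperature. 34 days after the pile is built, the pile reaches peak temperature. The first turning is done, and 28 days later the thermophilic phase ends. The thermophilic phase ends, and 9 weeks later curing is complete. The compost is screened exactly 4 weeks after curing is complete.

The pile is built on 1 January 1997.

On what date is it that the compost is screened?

7 July 1997

The pile is built: Jan 1, 1997.
The pile reaches peak temperature: Jan 1, 1997 + 34 days = Feb 4, 1997.
The first turning is done: Feb 4, 1997 + 34 days = Mar 10, 1997.
The thermophilic phase ends: Mar 10, 1997 + 28 days = Apr 7, 1997.
Curing is complete: Apr 7, 1997 + 9 weeks = Jun 9, 1997.
The compost is screened: Jun 9, 1997 + 4 weeks = Jul 7, 1997.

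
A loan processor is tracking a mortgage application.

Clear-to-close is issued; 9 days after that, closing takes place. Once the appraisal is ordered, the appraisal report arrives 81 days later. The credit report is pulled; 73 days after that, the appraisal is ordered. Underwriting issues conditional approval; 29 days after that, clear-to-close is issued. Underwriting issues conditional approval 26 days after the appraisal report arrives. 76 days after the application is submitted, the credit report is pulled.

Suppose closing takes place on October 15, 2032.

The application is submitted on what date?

Closing takes place: Oct 15, 2032.
Clear-to-close is issued: Oct 15, 2032 − 9 days = Oct 6, 2032.
Underwriting issues conditional approval: Oct 6, 2032 − 29 days = Sep 7, 2032.
The appraisal report arrives: Sep 7, 2032 − 26 days = Aug 12, 2032.
The appraisal is ordered: Aug 12, 2032 − 81 days = May 23, 2032.
The credit report is pulled: May 23, 2032 − 73 days = Mar 11, 2032.
The application is submitted: Mar 11, 2032 − 76 days = Dec 26, 2031.

December 26, 2031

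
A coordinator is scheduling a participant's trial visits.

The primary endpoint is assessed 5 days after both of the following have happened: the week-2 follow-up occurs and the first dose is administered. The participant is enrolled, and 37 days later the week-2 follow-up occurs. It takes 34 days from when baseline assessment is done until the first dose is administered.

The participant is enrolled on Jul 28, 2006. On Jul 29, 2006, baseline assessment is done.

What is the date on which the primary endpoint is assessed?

The participant is enrolled: Jul 28, 2006.
The week-2 follow-up occurs: Jul 28, 2006 + 37 days = Sep 3, 2006.
Baseline assessment is done: Jul 29, 2006.
The first dose is administered: Jul 29, 2006 + 34 days = Sep 1, 2006.
Both prerequisites met — the week-2 follow-up occurs (Sep 3, 2006), the first dose is administered (Sep 1, 2006); the later is Sep 3, 2006.
The primary endpoint is assessed: Sep 3, 2006 + 5 days = Sep 8, 2006.

Sep 8, 2006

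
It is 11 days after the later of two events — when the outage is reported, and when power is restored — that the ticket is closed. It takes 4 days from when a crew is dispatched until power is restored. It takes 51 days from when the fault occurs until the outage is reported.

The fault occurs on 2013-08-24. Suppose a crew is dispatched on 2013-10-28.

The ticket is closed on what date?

2013-11-12

The fault occurs: Aug 24, 2013.
The outage is reported: Aug 24, 2013 + 51 days = Oct 14, 2013.
A crew is dispatched: Oct 28, 2013.
Power is restored: Oct 28, 2013 + 4 days = Nov 1, 2013.
Both prerequisites met — the outage is reported (Oct 14, 2013), power is restored (Nov 1, 2013); the later is Nov 1, 2013.
The ticket is closed: Nov 1, 2013 + 11 days = Nov 12, 2013.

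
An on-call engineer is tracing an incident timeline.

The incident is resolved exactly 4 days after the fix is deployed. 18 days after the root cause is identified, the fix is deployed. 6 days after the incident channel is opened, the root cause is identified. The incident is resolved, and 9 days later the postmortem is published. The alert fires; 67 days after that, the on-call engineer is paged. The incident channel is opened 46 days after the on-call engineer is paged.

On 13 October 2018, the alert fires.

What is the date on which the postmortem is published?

12 March 2019

The alert fires: Oct 13, 2018.
The on-call engineer is paged: Oct 13, 2018 + 67 days = Dec 19, 2018.
The incident channel is opened: Dec 19, 2018 + 46 days = Feb 3, 2019.
The root cause is identified: Feb 3, 2019 + 6 days = Feb 9, 2019.
The fix is deployed: Feb 9, 2019 + 18 days = Feb 27, 2019.
The incident is resolved: Feb 27, 2019 + 4 days = Mar 3, 2019.
The postmortem is published: Mar 3, 2019 + 9 days = Mar 12, 2019.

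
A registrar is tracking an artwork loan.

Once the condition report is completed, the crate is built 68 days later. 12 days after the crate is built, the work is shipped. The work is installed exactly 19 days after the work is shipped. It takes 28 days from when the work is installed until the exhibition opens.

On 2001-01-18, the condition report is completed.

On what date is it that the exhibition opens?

The condition report is completed: Jan 18, 2001.
The crate is built: Jan 18, 2001 + 68 days = Mar 27, 2001.
The work is shipped: Mar 27, 2001 + 12 days = Apr 8, 2001.
The work is installed: Apr 8, 2001 + 19 days = Apr 27, 2001.
The exhibition opens: Apr 27, 2001 + 28 days = May 25, 2001.

2001-05-25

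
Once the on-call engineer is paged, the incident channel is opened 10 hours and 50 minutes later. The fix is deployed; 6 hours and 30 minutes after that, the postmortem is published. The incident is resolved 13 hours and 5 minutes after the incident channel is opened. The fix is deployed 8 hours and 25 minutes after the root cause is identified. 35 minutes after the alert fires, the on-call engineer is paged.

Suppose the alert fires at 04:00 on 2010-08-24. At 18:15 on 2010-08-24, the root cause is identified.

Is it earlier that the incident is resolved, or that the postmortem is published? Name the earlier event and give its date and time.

The alert fires: 04:00 Aug 24, 2010.
The on-call engineer is paged: 04:00 Aug 24, 2010 + 35m = 04:35 Aug 24, 2010.
The incident channel is opened: 04:35 Aug 24, 2010 + 10h50m = 15:25 Aug 24, 2010.
The incident is resolved: 15:25 Aug 24, 2010 + 13h05m = 04:30 Aug 25, 2010.
The root cause is identified: 18:15 Aug 24, 2010.
The fix is deployed: 18:15 Aug 24, 2010 + 8h25m = 02:40 Aug 25, 2010.
The postmortem is published: 02:40 Aug 25, 2010 + 6h30m = 09:10 Aug 25, 2010.
Comparing: the incident is resolved at 04:30 Aug 25, 2010 vs the postmortem is published at 09:10 Aug 25, 2010. Earlier: the incident is resolved.

The incident is resolved — 04:30 on 2010-08-25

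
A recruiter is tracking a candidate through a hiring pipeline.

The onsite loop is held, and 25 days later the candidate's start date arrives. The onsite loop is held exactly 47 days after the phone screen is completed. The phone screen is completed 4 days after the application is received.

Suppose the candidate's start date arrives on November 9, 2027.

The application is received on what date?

The candidate's start date arrives: Nov 9, 2027.
The onsite loop is held: Nov 9, 2027 − 25 days = Oct 15, 2027.
The phone screen is completed: Oct 15, 2027 − 47 days = Aug 29, 2027.
The application is received: Aug 29, 2027 − 4 days = Aug 25, 2027.

August 25, 2027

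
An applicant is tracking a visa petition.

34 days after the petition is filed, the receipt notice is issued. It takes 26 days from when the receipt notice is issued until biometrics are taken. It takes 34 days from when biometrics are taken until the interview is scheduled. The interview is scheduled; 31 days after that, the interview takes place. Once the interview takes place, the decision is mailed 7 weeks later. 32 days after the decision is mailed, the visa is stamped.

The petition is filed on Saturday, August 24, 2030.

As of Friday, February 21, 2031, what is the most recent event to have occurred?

The decision is mailed

The petition is filed: Aug 24, 2030.
The receipt notice is issued: Aug 24, 2030 + 34 days = Sep 27, 2030.
Biometrics are taken: Sep 27, 2030 + 26 days = Oct 23, 2030.
The interview is scheduled: Oct 23, 2030 + 34 days = Nov 26, 2030.
The interview takes place: Nov 26, 2030 + 31 days = Dec 27, 2030.
The decision is mailed: Dec 27, 2030 + 7 weeks = Feb 14, 2031.
The visa is stamped: Feb 14, 2031 + 32 days = Mar 18, 2031.
Feb 21, 2031 falls between when the decision is mailed (Feb 14, 2031) and when the visa is stamped (Mar 18, 2031).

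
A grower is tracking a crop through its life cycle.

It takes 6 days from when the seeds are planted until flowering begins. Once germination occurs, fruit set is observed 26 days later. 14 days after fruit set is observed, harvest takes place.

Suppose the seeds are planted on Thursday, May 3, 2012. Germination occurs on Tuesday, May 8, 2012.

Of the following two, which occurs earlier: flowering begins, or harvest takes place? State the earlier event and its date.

The seeds are planted: May 3, 2012.
Flowering begins: May 3, 2012 + 6 days = May 9, 2012.
Germination occurs: May 8, 2012.
Fruit set is observed: May 8, 2012 + 26 days = Jun 3, 2012.
Harvest takes place: Jun 3, 2012 + 14 days = Jun 17, 2012.
Comparing: flowering begins on May 9, 2012 vs harvest takes place on Jun 17, 2012. Earlier: flowering begins.

Flowering begins — Wednesday, May 9, 2012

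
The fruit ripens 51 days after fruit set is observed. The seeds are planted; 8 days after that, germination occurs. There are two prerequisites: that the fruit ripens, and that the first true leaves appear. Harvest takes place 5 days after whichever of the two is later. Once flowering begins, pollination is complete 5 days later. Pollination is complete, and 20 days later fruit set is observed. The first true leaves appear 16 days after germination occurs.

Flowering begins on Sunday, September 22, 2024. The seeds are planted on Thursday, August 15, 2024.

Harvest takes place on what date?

Thursday, December 12, 2024

Flowering begins: Sep 22, 2024.
Pollination is complete: Sep 22, 2024 + 5 days = Sep 27, 2024.
Fruit set is observed: Sep 27, 2024 + 20 days = Oct 17, 2024.
The fruit ripens: Oct 17, 2024 + 51 days = Dec 7, 2024.
The seeds are planted: Aug 15, 2024.
Germination occurs: Aug 15, 2024 + 8 days = Aug 23, 2024.
The first true leaves appear: Aug 23, 2024 + 16 days = Sep 8, 2024.
Both prerequisites met — the fruit ripens (Dec 7, 2024), the first true leaves appear (Sep 8, 2024); the later is Dec 7, 2024.
Harvest takes place: Dec 7, 2024 + 5 days = Dec 12, 2024.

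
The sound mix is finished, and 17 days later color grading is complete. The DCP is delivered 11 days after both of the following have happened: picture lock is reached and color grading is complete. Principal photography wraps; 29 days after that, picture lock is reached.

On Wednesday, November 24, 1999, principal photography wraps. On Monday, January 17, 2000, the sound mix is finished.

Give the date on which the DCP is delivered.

Monday, February 14, 2000

Principal photography wraps: Nov 24, 1999.
Picture lock is reached: Nov 24, 1999 + 29 days = Dec 23, 1999.
The sound mix is finished: Jan 17, 2000.
Color grading is complete: Jan 17, 2000 + 17 days = Feb 3, 2000.
Both prerequisites met — picture lock is reached (Dec 23, 1999), color grading is complete (Feb 3, 2000); the later is Feb 3, 2000.
The DCP is delivered: Feb 3, 2000 + 11 days = Feb 14, 2000.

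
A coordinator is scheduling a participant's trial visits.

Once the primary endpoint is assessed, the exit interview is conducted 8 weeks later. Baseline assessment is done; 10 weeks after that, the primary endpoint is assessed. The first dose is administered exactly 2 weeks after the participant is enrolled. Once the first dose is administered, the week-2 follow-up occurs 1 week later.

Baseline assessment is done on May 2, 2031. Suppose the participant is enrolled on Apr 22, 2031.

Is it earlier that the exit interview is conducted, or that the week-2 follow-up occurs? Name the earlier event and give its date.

Baseline assessment is done: May 2, 2031.
The primary endpoint is assessed: May 2, 2031 + 10 weeks = Jul 11, 2031.
The exit interview is conducted: Jul 11, 2031 + 8 weeks = Sep 5, 2031.
The participant is enrolled: Apr 22, 2031.
The first dose is administered: Apr 22, 2031 + 2 weeks = May 6, 2031.
The week-2 follow-up occurs: May 6, 2031 + 1 week = May 13, 2031.
Comparing: the exit interview is conducted on Sep 5, 2031 vs the week-2 follow-up occurs on May 13, 2031. Earlier: the week-2 follow-up occurs.

The week-2 follow-up occurs — May 13, 2031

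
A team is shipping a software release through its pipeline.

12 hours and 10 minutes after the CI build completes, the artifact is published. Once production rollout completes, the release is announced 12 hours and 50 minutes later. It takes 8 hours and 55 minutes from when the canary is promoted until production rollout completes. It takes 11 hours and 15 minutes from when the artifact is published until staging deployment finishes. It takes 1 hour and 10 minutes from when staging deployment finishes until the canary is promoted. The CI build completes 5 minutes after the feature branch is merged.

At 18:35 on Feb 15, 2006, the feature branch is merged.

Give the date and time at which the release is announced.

17:00 on Feb 17, 2006

The feature branch is merged: 18:35 Feb 15, 2006.
The CI build completes: 18:35 Feb 15, 2006 + 5m = 18:40 Feb 15, 2006.
The artifact is published: 18:40 Feb 15, 2006 + 12h10m = 06:50 Feb 16, 2006.
Staging deployment finishes: 06:50 Feb 16, 2006 + 11h15m = 18:05 Feb 16, 2006.
The canary is promoted: 18:05 Feb 16, 2006 + 1h10m = 19:15 Feb 16, 2006.
Production rollout completes: 19:15 Feb 16, 2006 + 8h55m = 04:10 Feb 17, 2006.
The release is announced: 04:10 Feb 17, 2006 + 12h50m = 17:00 Feb 17, 2006.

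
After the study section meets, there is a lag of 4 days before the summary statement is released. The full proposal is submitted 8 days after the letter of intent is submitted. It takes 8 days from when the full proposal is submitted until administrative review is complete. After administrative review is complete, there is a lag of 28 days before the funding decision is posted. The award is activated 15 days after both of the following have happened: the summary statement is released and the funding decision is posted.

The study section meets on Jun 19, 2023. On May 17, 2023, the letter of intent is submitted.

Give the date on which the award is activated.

Jul 15, 2023

The study section meets: Jun 19, 2023.
The summary statement is released: Jun 19, 2023 + 4 days = Jun 23, 2023.
The letter of intent is submitted: May 17, 2023.
The full proposal is submitted: May 17, 2023 + 8 days = May 25, 2023.
Administrative review is complete: May 25, 2023 + 8 days = Jun 2, 2023.
The funding decision is posted: Jun 2, 2023 + 28 days = Jun 30, 2023.
Both prerequisites met — the summary statement is released (Jun 23, 2023), the funding decision is posted (Jun 30, 2023); the later is Jun 30, 2023.
The award is activated: Jun 30, 2023 + 15 days = Jul 15, 2023.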